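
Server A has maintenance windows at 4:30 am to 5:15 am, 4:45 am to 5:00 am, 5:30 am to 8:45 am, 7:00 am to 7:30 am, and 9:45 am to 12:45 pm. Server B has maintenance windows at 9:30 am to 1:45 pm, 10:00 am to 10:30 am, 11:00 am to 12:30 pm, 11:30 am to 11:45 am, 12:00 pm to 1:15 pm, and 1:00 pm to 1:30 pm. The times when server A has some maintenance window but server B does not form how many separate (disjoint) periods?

2

A, merged: 4:30 am–5:15 am, 5:30 am–8:45 am, 9:45 am–12:45 pm.
B, merged: 9:30 am–1:45 pm.
A \ B = 4:30 am–5:15 am, 5:30 am–8:45 am.
That is 2 disjoint pieces.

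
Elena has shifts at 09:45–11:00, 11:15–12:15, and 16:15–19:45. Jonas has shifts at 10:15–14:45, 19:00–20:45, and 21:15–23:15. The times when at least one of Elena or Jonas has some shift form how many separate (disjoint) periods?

3

A ∪ B = 09:45–14:45, 16:15–20:45, 21:15–23:15.
That is 3 disjoint pieces.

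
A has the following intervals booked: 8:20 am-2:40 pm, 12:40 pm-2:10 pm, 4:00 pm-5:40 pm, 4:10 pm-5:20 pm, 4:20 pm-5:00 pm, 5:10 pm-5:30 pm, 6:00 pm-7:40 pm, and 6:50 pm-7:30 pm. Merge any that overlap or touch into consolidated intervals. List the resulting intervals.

12:40 pm-2:10 pm overlaps/touches 8:20 am-2:40 pm → extend to 8:20 am-2:40 pm.
4:00 pm-5:40 pm is disjoint → start new block.
4:10 pm-5:20 pm overlaps/touches 4:00 pm-5:40 pm → extend to 4:00 pm-5:40 pm.
4:20 pm-5:00 pm overlaps/touches 4:00 pm-5:40 pm → extend to 4:00 pm-5:40 pm.
5:10 pm-5:30 pm overlaps/touches 4:00 pm-5:40 pm → extend to 4:00 pm-5:40 pm.
6:00 pm-7:40 pm is disjoint → start new block.
6:50 pm-7:30 pm overlaps/touches 6:00 pm-7:40 pm → extend to 6:00 pm-7:40 pm.

8:20 am-2:40 pm, 4:00 pm-5:40 pm, 6:00 pm-7:40 pm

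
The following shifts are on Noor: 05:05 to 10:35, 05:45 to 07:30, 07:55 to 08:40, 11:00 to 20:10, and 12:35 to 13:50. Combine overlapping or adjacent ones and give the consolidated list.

05:05-10:35, 11:00-20:10

05:45-07:30 overlaps/touches 05:05-10:35 → extend to 05:05-10:35.
07:55-08:40 overlaps/touches 05:05-10:35 → extend to 05:05-10:35.
11:00-20:10 is disjoint → start new block.
12:35-13:50 overlaps/touches 11:00-20:10 → extend to 11:00-20:10.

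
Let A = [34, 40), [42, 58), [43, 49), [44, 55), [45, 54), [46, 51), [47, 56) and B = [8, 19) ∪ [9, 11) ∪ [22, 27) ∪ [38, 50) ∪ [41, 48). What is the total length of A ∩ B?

First set merges to [34, 40), [42, 58).
Second set merges to [8, 19), [22, 27), [38, 50).
A ∩ B = [38, 40), [42, 50).
Total: 2 + 8 = 10.

10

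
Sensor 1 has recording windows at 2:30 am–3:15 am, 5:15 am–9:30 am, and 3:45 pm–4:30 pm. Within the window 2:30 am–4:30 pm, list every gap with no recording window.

3:15 am–5:15 am, 9:30 am–3:45 pm

Covered (merged): 2:30 am–3:15 am, 5:15 am–9:30 am, 3:45 pm–4:30 pm.
Uncovered inside 2:30 am–4:30 pm: 3:15 am–5:15 am, 9:30 am–3:45 pm.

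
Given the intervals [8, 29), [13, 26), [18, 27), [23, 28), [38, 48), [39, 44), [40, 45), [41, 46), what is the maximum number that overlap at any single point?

4

Walk the sorted start/end points keeping a running depth.
The depth first hits 4 at 23.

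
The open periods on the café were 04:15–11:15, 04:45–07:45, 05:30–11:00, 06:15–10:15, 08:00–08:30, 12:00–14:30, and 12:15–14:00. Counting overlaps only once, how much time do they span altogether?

9 h 30 min

Merged: 04:15–11:15, 12:00–14:30.
Lengths: 7 h + 2 h 30 min = 9 h 30 min.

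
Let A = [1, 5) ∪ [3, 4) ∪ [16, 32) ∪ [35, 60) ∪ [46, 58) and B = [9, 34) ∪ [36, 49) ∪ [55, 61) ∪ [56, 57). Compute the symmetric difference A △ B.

[1, 5) ∪ [9, 16) ∪ [32, 34) ∪ [35, 36) ∪ [49, 55) ∪ [60, 61)

First set merges to [1, 5), [16, 32), [35, 60).
Second set merges to [9, 34), [36, 49), [55, 61).
A but not B: [1, 5), [35, 36), [49, 55).
B but not A: [9, 16), [32, 34), [60, 61).
Combining gives A △ B.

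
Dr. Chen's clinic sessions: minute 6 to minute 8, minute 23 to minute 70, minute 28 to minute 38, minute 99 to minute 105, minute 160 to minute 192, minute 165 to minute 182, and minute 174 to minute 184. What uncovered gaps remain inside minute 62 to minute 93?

minute 70 to minute 93

The merged coverage is minute 6 to minute 8, minute 23 to minute 70, minute 99 to minute 105, minute 160 to minute 192.
Gaps within minute 62 to minute 93: minute 70 to minute 93.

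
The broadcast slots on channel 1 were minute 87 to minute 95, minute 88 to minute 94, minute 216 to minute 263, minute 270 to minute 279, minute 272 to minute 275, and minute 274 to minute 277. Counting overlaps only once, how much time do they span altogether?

Merged: minute 87 to minute 95, minute 216 to minute 263, minute 270 to minute 279.
Lengths: 8 minutes + 47 minutes + 9 minutes = 64 minutes.

64 minutes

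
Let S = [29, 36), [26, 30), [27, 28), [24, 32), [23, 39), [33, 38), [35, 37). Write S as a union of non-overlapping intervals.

Sort by start: [23, 39), [24, 32), [26, 30), [27, 28), [29, 36), [33, 38), [35, 37).
[24, 32) overlaps/touches [23, 39) → extend to [23, 39).
[26, 30) overlaps/touches [23, 39) → extend to [23, 39).
[27, 28) overlaps/touches [23, 39) → extend to [23, 39).
[29, 36) overlaps/touches [23, 39) → extend to [23, 39).
[33, 38) overlaps/touches [23, 39) → extend to [23, 39).
[35, 37) overlaps/touches [23, 39) → extend to [23, 39).

[23, 39)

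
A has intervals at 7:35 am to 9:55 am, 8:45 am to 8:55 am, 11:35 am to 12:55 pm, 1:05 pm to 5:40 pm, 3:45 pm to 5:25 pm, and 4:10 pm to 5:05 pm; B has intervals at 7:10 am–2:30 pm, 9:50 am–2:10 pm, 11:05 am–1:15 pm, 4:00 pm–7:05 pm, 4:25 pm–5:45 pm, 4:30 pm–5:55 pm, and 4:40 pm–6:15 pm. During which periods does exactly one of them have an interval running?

7:10 am–7:35 am, 9:55 am–11:35 am, 12:55 pm–1:05 pm, 2:30 pm–4:00 pm, 5:40 pm–7:05 pm

Merge the first list: 7:35 am–9:55 am, 11:35 am–12:55 pm, 1:05 pm–5:40 pm.
Merge the second list: 7:10 am–2:30 pm, 4:00 pm–7:05 pm.
Only in the first: 2:30 pm–4:00 pm.
Only in the second: 7:10 am–7:35 am, 9:55 am–11:35 am, 12:55 pm–1:05 pm, 5:40 pm–7:05 pm.
Together these are the periods covered by exactly one.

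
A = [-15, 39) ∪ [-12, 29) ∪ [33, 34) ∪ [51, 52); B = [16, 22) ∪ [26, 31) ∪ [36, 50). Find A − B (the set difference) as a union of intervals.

[-15, 16) ∪ [22, 26) ∪ [31, 36) ∪ [51, 52)

A, merged: [-15, 39), [51, 52).
[-15, 39) with B removed leaves [-15, 16), [22, 26), [31, 36).
[51, 52) is untouched.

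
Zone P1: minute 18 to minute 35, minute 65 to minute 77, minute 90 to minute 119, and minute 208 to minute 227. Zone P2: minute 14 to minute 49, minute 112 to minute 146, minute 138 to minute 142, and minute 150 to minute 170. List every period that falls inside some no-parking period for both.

minute 18 to minute 35, minute 112 to minute 119

Merge the second list: minute 14 to minute 49, minute 112 to minute 146, minute 150 to minute 170.
minute 18 to minute 35 meets the second set on minute 18 to minute 35.
minute 65 to minute 77: no overlap with the second set.
minute 90 to minute 119 meets the second set on minute 112 to minute 119.
minute 208 to minute 227: no overlap with the second set.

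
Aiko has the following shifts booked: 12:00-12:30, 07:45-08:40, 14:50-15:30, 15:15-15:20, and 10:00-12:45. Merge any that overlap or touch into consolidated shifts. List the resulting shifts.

Sort by start: 07:45-08:40, 10:00-12:45, 12:00-12:30, 14:50-15:30, 15:15-15:20.
10:00-12:45 is disjoint → start new block.
12:00-12:30 overlaps/touches 10:00-12:45 → extend to 10:00-12:45.
14:50-15:30 is disjoint → start new block.
15:15-15:20 overlaps/touches 14:50-15:30 → extend to 14:50-15:30.

07:45-08:40, 10:00-12:45, 14:50-15:30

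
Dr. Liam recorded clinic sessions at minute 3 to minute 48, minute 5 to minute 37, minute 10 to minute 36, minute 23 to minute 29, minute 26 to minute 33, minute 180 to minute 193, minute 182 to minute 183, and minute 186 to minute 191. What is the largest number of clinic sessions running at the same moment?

5

Walk the sorted start/end points keeping a running depth.
The depth first hits 5 at minute 26.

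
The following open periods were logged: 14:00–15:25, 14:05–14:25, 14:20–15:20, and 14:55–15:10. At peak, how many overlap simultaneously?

At 14:20, 3 of the intervals are simultaneously active.
No point has more.

3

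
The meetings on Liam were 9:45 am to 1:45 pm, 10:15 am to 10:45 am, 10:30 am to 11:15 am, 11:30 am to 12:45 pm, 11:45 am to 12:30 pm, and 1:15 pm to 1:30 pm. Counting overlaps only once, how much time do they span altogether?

4 h

Merged: 9:45 am–1:45 pm.
Length: 4 h.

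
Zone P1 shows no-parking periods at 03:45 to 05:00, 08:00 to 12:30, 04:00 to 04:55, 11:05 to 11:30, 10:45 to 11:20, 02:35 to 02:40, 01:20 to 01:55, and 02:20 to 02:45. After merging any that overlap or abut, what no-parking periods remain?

Sort by start: 01:20-01:55, 02:20-02:45, 02:35-02:40, 03:45-05:00, 04:00-04:55, 08:00-12:30, 10:45-11:20, 11:05-11:30.
02:20-02:45 is disjoint → start new block.
02:35-02:40 overlaps/touches 02:20-02:45 → extend to 02:20-02:45.
03:45-05:00 is disjoint → start new block.
04:00-04:55 overlaps/touches 03:45-05:00 → extend to 03:45-05:00.
08:00-12:30 is disjoint → start new block.
10:45-11:20 overlaps/touches 08:00-12:30 → extend to 08:00-12:30.
11:05-11:30 overlaps/touches 08:00-12:30 → extend to 08:00-12:30.

01:20-01:55, 02:20-02:45, 03:45-05:00, 08:00-12:30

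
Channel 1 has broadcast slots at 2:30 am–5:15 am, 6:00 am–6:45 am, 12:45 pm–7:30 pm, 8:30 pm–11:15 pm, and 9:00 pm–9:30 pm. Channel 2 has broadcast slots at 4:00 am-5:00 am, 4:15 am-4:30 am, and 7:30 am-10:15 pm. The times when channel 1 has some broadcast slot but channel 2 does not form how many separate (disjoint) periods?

4

First set merges to 2:30 am–5:15 am, 6:00 am–6:45 am, 12:45 pm–7:30 pm, 8:30 pm–11:15 pm.
Second set merges to 4:00 am–5:00 am, 7:30 am–10:15 pm.
A \ B = 2:30 am–4:00 am, 5:00 am–5:15 am, 6:00 am–6:45 am, 10:15 pm–11:15 pm.
That is 4 disjoint pieces.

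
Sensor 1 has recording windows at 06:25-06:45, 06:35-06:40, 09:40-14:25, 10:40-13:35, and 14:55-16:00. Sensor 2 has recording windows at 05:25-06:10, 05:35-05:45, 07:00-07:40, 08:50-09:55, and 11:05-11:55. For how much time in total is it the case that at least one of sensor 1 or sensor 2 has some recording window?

8 h 25 min

Merge the first list: 06:25–06:45, 09:40–14:25, 14:55–16:00.
Merge the second list: 05:25–06:10, 07:00–07:40, 08:50–09:55, 11:05–11:55.
A ∪ B = 05:25–06:10, 06:25–06:45, 07:00–07:40, 08:50–14:25, 14:55–16:00.
Total: 45 min + 20 min + 40 min + 5 h 35 min + 1 h 5 min = 8 h 25 min.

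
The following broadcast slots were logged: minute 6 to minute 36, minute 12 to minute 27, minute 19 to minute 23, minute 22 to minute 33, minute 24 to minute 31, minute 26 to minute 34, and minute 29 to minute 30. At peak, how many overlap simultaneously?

At minute 26, 5 of the intervals are simultaneously active.
No point has more.

5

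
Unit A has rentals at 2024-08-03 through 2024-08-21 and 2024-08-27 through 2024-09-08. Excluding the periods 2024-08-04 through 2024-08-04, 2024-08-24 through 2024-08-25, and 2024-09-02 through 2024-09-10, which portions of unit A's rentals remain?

2024-08-03 through 2024-08-03, 2024-08-05 through 2024-08-21, 2024-08-27 through 2024-09-01

2024-08-03 through 2024-08-21 with B removed leaves 2024-08-03 through 2024-08-03, 2024-08-05 through 2024-08-21.
2024-08-27 through 2024-09-08 with B removed leaves 2024-08-27 through 2024-09-01.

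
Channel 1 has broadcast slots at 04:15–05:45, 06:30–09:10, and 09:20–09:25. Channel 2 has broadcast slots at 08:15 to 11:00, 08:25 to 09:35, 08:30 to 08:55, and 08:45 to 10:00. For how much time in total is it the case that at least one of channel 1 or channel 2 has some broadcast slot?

Merge the second list: 08:15-11:00.
A ∪ B = 04:15-05:45, 06:30-11:00.
Total: 1 h 30 min + 4 h 30 min = 6 h.

6 h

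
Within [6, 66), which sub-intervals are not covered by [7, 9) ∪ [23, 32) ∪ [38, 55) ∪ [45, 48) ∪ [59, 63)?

Covered (merged): [7, 9), [23, 32), [38, 55), [59, 63).
Complement within [6, 66): [6, 7), [9, 23), [32, 38), [55, 59), [63, 66).

[6, 7) ∪ [9, 23) ∪ [32, 38) ∪ [55, 59) ∪ [63, 66)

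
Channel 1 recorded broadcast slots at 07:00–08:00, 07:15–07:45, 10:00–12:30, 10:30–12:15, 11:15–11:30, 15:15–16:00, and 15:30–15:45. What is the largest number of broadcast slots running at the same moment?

3

At 11:15, 3 of the intervals are simultaneously active.
No point has more.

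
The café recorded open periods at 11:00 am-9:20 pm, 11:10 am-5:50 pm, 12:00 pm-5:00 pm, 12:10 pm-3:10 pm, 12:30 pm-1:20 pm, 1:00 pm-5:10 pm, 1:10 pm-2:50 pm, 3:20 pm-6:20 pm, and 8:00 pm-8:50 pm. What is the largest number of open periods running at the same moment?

Walk the sorted start/end points keeping a running depth.
The depth first hits 7 at 1:10 pm.

7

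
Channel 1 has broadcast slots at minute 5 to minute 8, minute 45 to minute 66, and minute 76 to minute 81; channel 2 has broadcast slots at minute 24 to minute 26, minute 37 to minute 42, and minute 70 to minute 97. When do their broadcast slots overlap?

minute 76 to minute 81

minute 5 to minute 8 meets no B interval.
minute 45 to minute 66 meets no B interval.
minute 76 to minute 81 ∩ B → minute 76 to minute 81.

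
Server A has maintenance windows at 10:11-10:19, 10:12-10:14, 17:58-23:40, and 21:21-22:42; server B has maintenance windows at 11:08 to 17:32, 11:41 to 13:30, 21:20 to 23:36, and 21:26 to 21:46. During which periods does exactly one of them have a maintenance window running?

10:11-10:19, 11:08-17:32, 17:58-21:20, 23:36-23:40

First set merges to 10:11-10:19, 17:58-23:40.
Second set merges to 11:08-17:32, 21:20-23:36.
A but not B: 10:11-10:19, 17:58-21:20, 23:36-23:40.
B but not A: 11:08-17:32.
Combining gives A △ B.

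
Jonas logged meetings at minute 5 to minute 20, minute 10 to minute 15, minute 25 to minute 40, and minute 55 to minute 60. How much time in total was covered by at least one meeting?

Merged: minute 5 to minute 20, minute 25 to minute 40, minute 55 to minute 60.
Lengths: 15 minutes + 15 minutes + 5 minutes = 35 minutes.

35 minutes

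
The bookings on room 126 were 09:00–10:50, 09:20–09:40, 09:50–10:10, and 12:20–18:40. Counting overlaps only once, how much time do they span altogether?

8 h 10 min

Merged: 09:00–10:50, 12:20–18:40.
Lengths: 1 h 50 min + 6 h 20 min = 8 h 10 min.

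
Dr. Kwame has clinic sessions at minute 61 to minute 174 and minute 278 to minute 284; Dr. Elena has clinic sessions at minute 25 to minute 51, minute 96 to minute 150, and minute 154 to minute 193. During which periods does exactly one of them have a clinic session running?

minute 25 to minute 51, minute 61 to minute 96, minute 150 to minute 154, minute 174 to minute 193, minute 278 to minute 284

A but not B: minute 61 to minute 96, minute 150 to minute 154, minute 278 to minute 284.
B but not A: minute 25 to minute 51, minute 174 to minute 193.
Combining gives A △ B.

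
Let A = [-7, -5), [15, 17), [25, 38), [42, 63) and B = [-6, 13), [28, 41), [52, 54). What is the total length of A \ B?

A \ B = [-7, -6), [15, 17), [25, 28), [42, 52), [54, 63).
Total: 1 + 2 + 3 + 10 + 9 = 25.

25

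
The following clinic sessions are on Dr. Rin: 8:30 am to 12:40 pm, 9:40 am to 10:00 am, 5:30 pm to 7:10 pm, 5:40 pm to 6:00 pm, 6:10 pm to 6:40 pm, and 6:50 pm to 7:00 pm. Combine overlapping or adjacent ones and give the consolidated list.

9:40 am–10:00 am overlaps/touches 8:30 am–12:40 pm → extend to 8:30 am–12:40 pm.
5:30 pm–7:10 pm is disjoint → start new block.
5:40 pm–6:00 pm overlaps/touches 5:30 pm–7:10 pm → extend to 5:30 pm–7:10 pm.
6:10 pm–6:40 pm overlaps/touches 5:30 pm–7:10 pm → extend to 5:30 pm–7:10 pm.
6:50 pm–7:00 pm overlaps/touches 5:30 pm–7:10 pm → extend to 5:30 pm–7:10 pm.

8:30 am–12:40 pm, 5:30 pm–7:10 pm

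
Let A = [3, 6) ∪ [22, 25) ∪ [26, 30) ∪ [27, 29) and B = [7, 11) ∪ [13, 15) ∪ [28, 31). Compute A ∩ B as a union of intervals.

First set merges to [3, 6), [22, 25), [26, 30).
[3, 6) meets no B interval.
[22, 25) meets no B interval.
[26, 30) ∩ B → [28, 30).

[28, 30)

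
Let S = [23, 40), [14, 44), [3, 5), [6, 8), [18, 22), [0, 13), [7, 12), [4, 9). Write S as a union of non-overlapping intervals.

[0, 13) ∪ [14, 44)

Sort by start: [0, 13), [3, 5), [4, 9), [6, 8), [7, 12), [14, 44), [18, 22), [23, 40).
[3, 5) overlaps/touches [0, 13) → extend to [0, 13).
[4, 9) overlaps/touches [0, 13) → extend to [0, 13).
[6, 8) overlaps/touches [0, 13) → extend to [0, 13).
[7, 12) overlaps/touches [0, 13) → extend to [0, 13).
[14, 44) is disjoint → start new block.
[18, 22) overlaps/touches [14, 44) → extend to [14, 44).
[23, 40) overlaps/touches [14, 44) → extend to [14, 44).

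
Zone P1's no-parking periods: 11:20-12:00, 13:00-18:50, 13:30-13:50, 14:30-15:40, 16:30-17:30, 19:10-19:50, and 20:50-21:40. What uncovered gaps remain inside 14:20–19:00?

After merging, the occupied span is 11:20–12:00, 13:00–18:50, 19:10–19:50, 20:50–21:40.
Complement within 14:20–19:00: 18:50–19:00.

18:50–19:00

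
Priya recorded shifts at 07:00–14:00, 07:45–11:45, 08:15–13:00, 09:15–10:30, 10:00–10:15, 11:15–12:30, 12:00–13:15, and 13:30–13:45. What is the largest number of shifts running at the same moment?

5

Sweep endpoints in order; track running count of active intervals.
Peak of 5 reached at 10:00.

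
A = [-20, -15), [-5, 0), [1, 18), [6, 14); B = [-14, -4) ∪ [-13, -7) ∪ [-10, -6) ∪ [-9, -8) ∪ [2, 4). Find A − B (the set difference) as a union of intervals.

[-20, -15) ∪ [-4, 0) ∪ [1, 2) ∪ [4, 18)

A, merged: [-20, -15), [-5, 0), [1, 18).
B, merged: [-14, -4), [2, 4).
[-20, -15): nothing removed.
[-5, 0) \ B = [-4, 0).
[1, 18) \ B = [1, 2), [4, 18).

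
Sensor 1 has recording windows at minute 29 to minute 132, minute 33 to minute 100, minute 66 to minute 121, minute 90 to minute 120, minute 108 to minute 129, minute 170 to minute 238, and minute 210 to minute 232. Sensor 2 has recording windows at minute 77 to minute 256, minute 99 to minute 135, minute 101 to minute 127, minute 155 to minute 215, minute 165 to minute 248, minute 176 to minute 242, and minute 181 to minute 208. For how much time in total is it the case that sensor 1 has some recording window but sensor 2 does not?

48 minutes

A, merged: minute 29 to minute 132, minute 170 to minute 238.
B, merged: minute 77 to minute 256.
A \ B = minute 29 to minute 77.
Total: 48 minutes.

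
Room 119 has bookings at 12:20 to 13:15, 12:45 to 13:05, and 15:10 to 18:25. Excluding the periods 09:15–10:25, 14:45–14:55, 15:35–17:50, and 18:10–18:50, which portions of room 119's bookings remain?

12:20–13:15, 15:10–15:35, 17:50–18:10

A, merged: 12:20–13:15, 15:10–18:25.
12:20–13:15 is untouched.
15:10–18:25 with B removed leaves 15:10–15:35, 17:50–18:10.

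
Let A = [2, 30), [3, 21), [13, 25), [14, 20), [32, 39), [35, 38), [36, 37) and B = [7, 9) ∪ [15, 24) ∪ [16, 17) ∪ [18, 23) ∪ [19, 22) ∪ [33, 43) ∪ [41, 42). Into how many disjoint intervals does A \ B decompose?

A, merged: [2, 30), [32, 39).
B, merged: [7, 9), [15, 24), [33, 43).
A \ B = [2, 7), [9, 15), [24, 30), [32, 33).
That is 4 disjoint pieces.

4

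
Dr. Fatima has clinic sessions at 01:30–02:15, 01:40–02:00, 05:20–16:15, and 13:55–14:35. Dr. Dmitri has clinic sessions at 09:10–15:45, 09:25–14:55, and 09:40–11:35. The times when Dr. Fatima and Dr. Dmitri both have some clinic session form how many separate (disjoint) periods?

1

First set merges to 01:30–02:15, 05:20–16:15.
Second set merges to 09:10–15:45.
A ∩ B = 09:10–15:45.
That is 1 disjoint piece.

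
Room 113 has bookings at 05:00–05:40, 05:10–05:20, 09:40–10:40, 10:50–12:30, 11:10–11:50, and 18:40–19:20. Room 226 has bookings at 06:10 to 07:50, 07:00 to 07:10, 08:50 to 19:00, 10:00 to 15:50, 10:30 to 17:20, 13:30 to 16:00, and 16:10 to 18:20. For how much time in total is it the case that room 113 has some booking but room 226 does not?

First set merges to 05:00–05:40, 09:40–10:40, 10:50–12:30, 18:40–19:20.
Second set merges to 06:10–07:50, 08:50–19:00.
A \ B = 05:00–05:40, 19:00–19:20.
Total: 40 min + 20 min = 1 h.

1 h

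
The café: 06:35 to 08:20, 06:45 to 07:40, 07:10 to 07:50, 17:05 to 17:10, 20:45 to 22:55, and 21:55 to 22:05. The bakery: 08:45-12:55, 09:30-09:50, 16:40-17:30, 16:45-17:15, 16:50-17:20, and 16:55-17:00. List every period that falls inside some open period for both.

17:05–17:10

First set merges to 06:35–08:20, 17:05–17:10, 20:45–22:55.
Second set merges to 08:45–12:55, 16:40–17:30.
06:35–08:20 meets no B interval.
17:05–17:10 ∩ B → 17:05–17:10.
20:45–22:55 meets no B interval.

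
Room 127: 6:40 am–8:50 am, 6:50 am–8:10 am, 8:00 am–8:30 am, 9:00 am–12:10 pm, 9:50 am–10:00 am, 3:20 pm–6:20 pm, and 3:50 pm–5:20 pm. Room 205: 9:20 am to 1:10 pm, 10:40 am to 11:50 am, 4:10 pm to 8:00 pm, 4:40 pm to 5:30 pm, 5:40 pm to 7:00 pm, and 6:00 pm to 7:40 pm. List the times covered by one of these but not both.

A, merged: 6:40 am-8:50 am, 9:00 am-12:10 pm, 3:20 pm-6:20 pm.
B, merged: 9:20 am-1:10 pm, 4:10 pm-8:00 pm.
A \ B = 6:40 am-8:50 am, 9:00 am-9:20 am, 3:20 pm-4:10 pm.
B \ A = 12:10 pm-1:10 pm, 6:20 pm-8:00 pm.
Union of the two gives the symmetric difference.

6:40 am-8:50 am, 9:00 am-9:20 am, 12:10 pm-1:10 pm, 3:20 pm-4:10 pm, 6:20 pm-8:00 pm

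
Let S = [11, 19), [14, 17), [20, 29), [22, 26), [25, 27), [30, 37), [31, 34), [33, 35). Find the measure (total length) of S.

24

Merged: [11, 19), [20, 29), [30, 37).
Lengths: 8 + 9 + 7 = 24.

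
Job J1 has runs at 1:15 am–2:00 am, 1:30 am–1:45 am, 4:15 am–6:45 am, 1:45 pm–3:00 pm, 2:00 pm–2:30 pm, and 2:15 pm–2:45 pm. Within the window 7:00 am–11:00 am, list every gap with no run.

After merging, the occupied span is 1:15 am–2:00 am, 4:15 am–6:45 am, 1:45 pm–3:00 pm.
Complement within 7:00 am–11:00 am: 7:00 am–11:00 am.

7:00 am–11:00 am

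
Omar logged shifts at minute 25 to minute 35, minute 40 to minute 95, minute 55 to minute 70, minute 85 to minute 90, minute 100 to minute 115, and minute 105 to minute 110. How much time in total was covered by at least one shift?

Merged: minute 25 to minute 35, minute 40 to minute 95, minute 100 to minute 115.
Lengths: 10 minutes + 55 minutes + 15 minutes = 80 minutes.

80 minutes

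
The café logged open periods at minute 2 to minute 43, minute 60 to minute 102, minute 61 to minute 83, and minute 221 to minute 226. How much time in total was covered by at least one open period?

Merged: minute 2 to minute 43, minute 60 to minute 102, minute 221 to minute 226.
Lengths: 41 minutes + 42 minutes + 5 minutes = 88 minutes.

88 minutes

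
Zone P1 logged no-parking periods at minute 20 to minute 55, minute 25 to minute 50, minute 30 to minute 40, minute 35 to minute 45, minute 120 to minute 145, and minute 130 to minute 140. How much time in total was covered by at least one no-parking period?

Merged: minute 20 to minute 55, minute 120 to minute 145.
Lengths: 35 minutes + 25 minutes = 60 minutes.

60 minutes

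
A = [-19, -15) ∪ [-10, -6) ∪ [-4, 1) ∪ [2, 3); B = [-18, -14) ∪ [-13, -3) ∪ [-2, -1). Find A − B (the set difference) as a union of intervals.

[-19, -18) ∪ [-3, -2) ∪ [-1, 1) ∪ [2, 3)

[-19, -15) minus B → [-19, -18).
[-10, -6): fully covered by B → removed.
[-4, 1) minus B → [-3, -2), [-1, 1).
[2, 3): no B overlap → unchanged.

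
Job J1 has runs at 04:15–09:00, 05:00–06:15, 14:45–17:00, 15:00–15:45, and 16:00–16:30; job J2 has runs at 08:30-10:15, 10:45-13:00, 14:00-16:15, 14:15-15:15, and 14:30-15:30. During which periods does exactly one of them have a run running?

First set merges to 04:15–09:00, 14:45–17:00.
Second set merges to 08:30–10:15, 10:45–13:00, 14:00–16:15.
A \ B = 04:15–08:30, 16:15–17:00.
B \ A = 09:00–10:15, 10:45–13:00, 14:00–14:45.
Union of the two gives the symmetric difference.

04:15–08:30, 09:00–10:15, 10:45–13:00, 14:00–14:45, 16:15–17:00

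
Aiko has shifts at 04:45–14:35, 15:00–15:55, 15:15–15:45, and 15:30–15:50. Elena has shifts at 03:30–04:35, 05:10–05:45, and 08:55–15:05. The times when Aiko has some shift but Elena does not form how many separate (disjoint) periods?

Merge the first list: 04:45–14:35, 15:00–15:55.
A \ B = 04:45–05:10, 05:45–08:55, 15:05–15:55.
That is 3 disjoint pieces.

3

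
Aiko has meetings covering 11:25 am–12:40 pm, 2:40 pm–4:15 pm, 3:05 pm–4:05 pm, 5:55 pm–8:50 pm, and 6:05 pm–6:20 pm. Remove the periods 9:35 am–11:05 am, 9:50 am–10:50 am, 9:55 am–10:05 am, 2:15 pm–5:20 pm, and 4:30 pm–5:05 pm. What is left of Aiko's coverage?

11:25 am–12:40 pm, 5:55 pm–8:50 pm

First set merges to 11:25 am–12:40 pm, 2:40 pm–4:15 pm, 5:55 pm–8:50 pm.
Second set merges to 9:35 am–11:05 am, 2:15 pm–5:20 pm.
11:25 am–12:40 pm: no B overlap → unchanged.
2:40 pm–4:15 pm: fully covered by B → removed.
5:55 pm–8:50 pm: no B overlap → unchanged.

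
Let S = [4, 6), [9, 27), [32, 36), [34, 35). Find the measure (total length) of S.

24

Merged: [4, 6), [9, 27), [32, 36).
Lengths: 2 + 18 + 4 = 24.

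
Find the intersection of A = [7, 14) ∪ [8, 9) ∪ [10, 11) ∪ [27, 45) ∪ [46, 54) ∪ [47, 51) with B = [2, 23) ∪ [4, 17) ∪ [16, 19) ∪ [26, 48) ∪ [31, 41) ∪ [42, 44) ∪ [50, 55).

First set merges to [7, 14), [27, 45), [46, 54).
Second set merges to [2, 23), [26, 48), [50, 55).
[7, 14) overlaps B on [7, 14).
[27, 45) overlaps B on [27, 45).
[46, 54) overlaps B on [46, 48), [50, 54).

[7, 14) ∪ [27, 45) ∪ [46, 48) ∪ [50, 54)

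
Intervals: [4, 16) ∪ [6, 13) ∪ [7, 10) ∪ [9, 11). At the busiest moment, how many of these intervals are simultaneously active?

Walk the sorted start/end points keeping a running depth.
The depth first hits 4 at 9.

4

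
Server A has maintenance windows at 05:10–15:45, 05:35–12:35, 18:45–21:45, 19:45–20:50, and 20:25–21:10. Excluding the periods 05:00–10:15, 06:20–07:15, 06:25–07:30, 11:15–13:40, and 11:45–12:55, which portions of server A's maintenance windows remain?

10:15–11:15, 13:40–15:45, 18:45–21:45

Merge the first list: 05:10–15:45, 18:45–21:45.
Merge the second list: 05:00–10:15, 11:15–13:40.
05:10–15:45 minus B → 10:15–11:15, 13:40–15:45.
18:45–21:45: no B overlap → unchanged.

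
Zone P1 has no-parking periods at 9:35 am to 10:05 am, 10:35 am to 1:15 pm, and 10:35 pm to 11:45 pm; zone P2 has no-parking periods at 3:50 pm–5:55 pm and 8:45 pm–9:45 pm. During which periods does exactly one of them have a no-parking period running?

A but not B: 9:35 am–10:05 am, 10:35 am–1:15 pm, 10:35 pm–11:45 pm.
B but not A: 3:50 pm–5:55 pm, 8:45 pm–9:45 pm.
Combining gives A △ B.

9:35 am–10:05 am, 10:35 am–1:15 pm, 3:50 pm–5:55 pm, 8:45 pm–9:45 pm, 10:35 pm–11:45 pm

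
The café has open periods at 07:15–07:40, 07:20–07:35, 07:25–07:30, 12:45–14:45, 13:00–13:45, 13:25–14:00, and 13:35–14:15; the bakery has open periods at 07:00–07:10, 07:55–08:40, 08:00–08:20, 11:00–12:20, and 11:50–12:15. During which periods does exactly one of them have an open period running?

A, merged: 07:15–07:40, 12:45–14:45.
B, merged: 07:00–07:10, 07:55–08:40, 11:00–12:20.
A but not B: 07:15–07:40, 12:45–14:45.
B but not A: 07:00–07:10, 07:55–08:40, 11:00–12:20.
Combining gives A △ B.

07:00–07:10, 07:15–07:40, 07:55–08:40, 11:00–12:20, 12:45–14:45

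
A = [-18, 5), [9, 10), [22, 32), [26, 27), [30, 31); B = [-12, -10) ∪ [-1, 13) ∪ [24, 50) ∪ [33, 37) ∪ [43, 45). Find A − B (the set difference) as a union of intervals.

A, merged: [-18, 5), [9, 10), [22, 32).
B, merged: [-12, -10), [-1, 13), [24, 50).
[-18, 5) with B removed leaves [-18, -12), [-10, -1).
[9, 10) lies entirely inside B → drops out.
[22, 32) with B removed leaves [22, 24).

[-18, -12) ∪ [-10, -1) ∪ [22, 24)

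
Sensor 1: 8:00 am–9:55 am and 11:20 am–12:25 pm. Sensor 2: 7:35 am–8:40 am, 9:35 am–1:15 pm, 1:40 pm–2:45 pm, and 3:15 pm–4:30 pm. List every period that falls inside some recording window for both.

8:00 am-9:55 am ∩ B → 8:00 am-8:40 am, 9:35 am-9:55 am.
11:20 am-12:25 pm ∩ B → 11:20 am-12:25 pm.

8:00 am-8:40 am, 9:35 am-9:55 am, 11:20 am-12:25 pm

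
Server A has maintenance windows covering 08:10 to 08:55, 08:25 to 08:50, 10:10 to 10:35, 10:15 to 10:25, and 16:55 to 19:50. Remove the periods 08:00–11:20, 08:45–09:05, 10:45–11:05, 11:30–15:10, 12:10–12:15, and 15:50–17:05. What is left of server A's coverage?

First set merges to 08:10–08:55, 10:10–10:35, 16:55–19:50.
Second set merges to 08:00–11:20, 11:30–15:10, 15:50–17:05.
08:10–08:55: entirely removed.
10:10–10:35: entirely removed.
16:55–19:50 \ B = 17:05–19:50.

17:05–19:50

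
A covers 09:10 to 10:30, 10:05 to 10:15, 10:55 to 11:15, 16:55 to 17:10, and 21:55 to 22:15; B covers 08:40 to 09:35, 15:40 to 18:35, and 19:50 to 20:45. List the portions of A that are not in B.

Merge the first list: 09:10–10:30, 10:55–11:15, 16:55–17:10, 21:55–22:15.
09:10–10:30 minus B → 09:35–10:30.
10:55–11:15: no B overlap → unchanged.
16:55–17:10: fully covered by B → removed.
21:55–22:15: no B overlap → unchanged.

09:35–10:30, 10:55–11:15, 21:55–22:15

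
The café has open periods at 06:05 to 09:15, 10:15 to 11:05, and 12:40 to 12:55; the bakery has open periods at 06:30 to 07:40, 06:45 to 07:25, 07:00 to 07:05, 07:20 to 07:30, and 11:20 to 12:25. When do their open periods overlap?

Merge the second list: 06:30–07:40, 11:20–12:25.
06:05–09:15 overlaps B on 06:30–07:40.
10:15–11:05 falls entirely outside B.
12:40–12:55 falls entirely outside B.

06:30–07:40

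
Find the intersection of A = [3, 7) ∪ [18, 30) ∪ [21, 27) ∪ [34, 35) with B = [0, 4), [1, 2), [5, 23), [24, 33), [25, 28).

Merge the first list: [3, 7), [18, 30), [34, 35).
Merge the second list: [0, 4), [5, 23), [24, 33).
[3, 7) overlaps B on [3, 4), [5, 7).
[18, 30) overlaps B on [18, 23), [24, 30).
[34, 35) falls entirely outside B.

[3, 4) ∪ [5, 7) ∪ [18, 23) ∪ [24, 30)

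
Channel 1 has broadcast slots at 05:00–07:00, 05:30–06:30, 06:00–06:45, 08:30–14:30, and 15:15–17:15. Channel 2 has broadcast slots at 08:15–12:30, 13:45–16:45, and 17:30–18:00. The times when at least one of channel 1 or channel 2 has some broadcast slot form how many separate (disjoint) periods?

3

Merge the first list: 05:00-07:00, 08:30-14:30, 15:15-17:15.
A ∪ B = 05:00-07:00, 08:15-17:15, 17:30-18:00.
That is 3 disjoint pieces.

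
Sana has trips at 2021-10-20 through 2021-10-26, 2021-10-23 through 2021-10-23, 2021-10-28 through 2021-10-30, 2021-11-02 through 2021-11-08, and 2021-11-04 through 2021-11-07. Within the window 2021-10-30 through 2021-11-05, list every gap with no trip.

The merged coverage is 2021-10-20 through 2021-10-26, 2021-10-28 through 2021-10-30, 2021-11-02 through 2021-11-08.
Gaps within 2021-10-30 through 2021-11-05: 2021-10-31 through 2021-11-01.

2021-10-31 through 2021-11-01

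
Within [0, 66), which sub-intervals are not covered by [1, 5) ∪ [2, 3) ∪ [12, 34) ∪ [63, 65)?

[0, 1) ∪ [5, 12) ∪ [34, 63) ∪ [65, 66)

The merged coverage is [1, 5), [12, 34), [63, 65).
Uncovered inside [0, 66): [0, 1), [5, 12), [34, 63), [65, 66).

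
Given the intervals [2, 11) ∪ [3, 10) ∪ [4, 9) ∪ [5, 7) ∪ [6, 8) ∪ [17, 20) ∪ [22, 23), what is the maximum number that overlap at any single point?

5

At 6, 5 of the intervals are simultaneously active.
No point has more.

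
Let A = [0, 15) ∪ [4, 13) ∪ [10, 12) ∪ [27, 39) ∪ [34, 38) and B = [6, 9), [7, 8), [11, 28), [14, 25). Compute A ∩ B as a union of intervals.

First set merges to [0, 15), [27, 39).
Second set merges to [6, 9), [11, 28).
[0, 15) overlaps B on [6, 9), [11, 15).
[27, 39) overlaps B on [27, 28).

[6, 9) ∪ [11, 15) ∪ [27, 28)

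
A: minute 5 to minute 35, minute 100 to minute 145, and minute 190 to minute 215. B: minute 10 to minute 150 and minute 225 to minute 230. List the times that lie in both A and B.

minute 5 to minute 35 overlaps B on minute 10 to minute 35.
minute 100 to minute 145 overlaps B on minute 100 to minute 145.
minute 190 to minute 215 falls entirely outside B.

minute 10 to minute 35, minute 100 to minute 145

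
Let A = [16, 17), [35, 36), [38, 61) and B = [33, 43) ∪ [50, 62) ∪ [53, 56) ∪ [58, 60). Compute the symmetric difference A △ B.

Merge the second list: [33, 43), [50, 62).
A but not B: [16, 17), [43, 50).
B but not A: [33, 35), [36, 38), [61, 62).
Combining gives A △ B.

[16, 17) ∪ [33, 35) ∪ [36, 38) ∪ [43, 50) ∪ [61, 62)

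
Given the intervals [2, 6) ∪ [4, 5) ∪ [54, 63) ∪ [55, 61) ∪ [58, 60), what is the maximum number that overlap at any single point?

3

Sweep endpoints in order; track running count of active intervals.
Peak of 3 reached at 58.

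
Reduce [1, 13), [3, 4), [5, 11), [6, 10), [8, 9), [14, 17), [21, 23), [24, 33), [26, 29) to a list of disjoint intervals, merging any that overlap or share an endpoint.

[1, 13) ∪ [14, 17) ∪ [21, 23) ∪ [24, 33)

[3, 4) overlaps/touches [1, 13) → extend to [1, 13).
[5, 11) overlaps/touches [1, 13) → extend to [1, 13).
[6, 10) overlaps/touches [1, 13) → extend to [1, 13).
[8, 9) overlaps/touches [1, 13) → extend to [1, 13).
[14, 17) is disjoint → start new block.
[21, 23) is disjoint → start new block.
[24, 33) is disjoint → start new block.
[26, 29) overlaps/touches [24, 33) → extend to [24, 33).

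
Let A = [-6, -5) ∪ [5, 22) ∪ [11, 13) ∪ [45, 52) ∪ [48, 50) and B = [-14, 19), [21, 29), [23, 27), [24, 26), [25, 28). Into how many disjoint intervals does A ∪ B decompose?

2

A, merged: [-6, -5), [5, 22), [45, 52).
B, merged: [-14, 19), [21, 29).
A ∪ B = [-14, 29), [45, 52).
That is 2 disjoint pieces.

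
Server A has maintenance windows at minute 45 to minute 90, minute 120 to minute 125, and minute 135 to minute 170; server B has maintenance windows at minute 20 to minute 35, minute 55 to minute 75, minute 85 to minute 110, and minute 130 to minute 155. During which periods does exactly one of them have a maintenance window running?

A but not B: minute 45 to minute 55, minute 75 to minute 85, minute 120 to minute 125, minute 155 to minute 170.
B but not A: minute 20 to minute 35, minute 90 to minute 110, minute 130 to minute 135.
Combining gives A △ B.

minute 20 to minute 35, minute 45 to minute 55, minute 75 to minute 85, minute 90 to minute 110, minute 120 to minute 125, minute 130 to minute 135, minute 155 to minute 170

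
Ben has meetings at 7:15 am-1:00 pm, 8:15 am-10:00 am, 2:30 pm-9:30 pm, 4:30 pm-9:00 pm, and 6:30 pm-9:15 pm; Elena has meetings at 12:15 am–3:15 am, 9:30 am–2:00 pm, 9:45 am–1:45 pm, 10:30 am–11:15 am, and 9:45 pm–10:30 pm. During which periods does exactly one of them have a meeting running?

12:15 am-3:15 am, 7:15 am-9:30 am, 1:00 pm-2:00 pm, 2:30 pm-9:30 pm, 9:45 pm-10:30 pm

Merge the first list: 7:15 am-1:00 pm, 2:30 pm-9:30 pm.
Merge the second list: 12:15 am-3:15 am, 9:30 am-2:00 pm, 9:45 pm-10:30 pm.
A \ B = 7:15 am-9:30 am, 2:30 pm-9:30 pm.
B \ A = 12:15 am-3:15 am, 1:00 pm-2:00 pm, 9:45 pm-10:30 pm.
Union of the two gives the symmetric difference.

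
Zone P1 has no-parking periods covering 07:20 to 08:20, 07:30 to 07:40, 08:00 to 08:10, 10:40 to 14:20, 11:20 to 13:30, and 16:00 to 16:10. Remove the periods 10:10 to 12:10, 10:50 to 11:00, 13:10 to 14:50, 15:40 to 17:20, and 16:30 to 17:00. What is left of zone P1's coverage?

A, merged: 07:20–08:20, 10:40–14:20, 16:00–16:10.
B, merged: 10:10–12:10, 13:10–14:50, 15:40–17:20.
07:20–08:20: nothing removed.
10:40–14:20 \ B = 12:10–13:10.
16:00–16:10: entirely removed.

07:20–08:20, 12:10–13:10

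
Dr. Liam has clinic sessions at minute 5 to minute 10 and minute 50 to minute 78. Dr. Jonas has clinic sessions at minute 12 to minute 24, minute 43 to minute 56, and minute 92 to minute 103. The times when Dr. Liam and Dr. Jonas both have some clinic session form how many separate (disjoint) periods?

A ∩ B = minute 50 to minute 56.
That is 1 disjoint piece.

1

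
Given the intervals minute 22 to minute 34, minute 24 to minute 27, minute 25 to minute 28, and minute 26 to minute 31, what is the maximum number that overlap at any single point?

4

Sweep endpoints in order; track running count of active intervals.
Peak of 4 reached at minute 26.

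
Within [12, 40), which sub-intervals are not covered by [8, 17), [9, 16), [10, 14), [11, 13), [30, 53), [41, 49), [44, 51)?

[17, 30)

After merging, the occupied span is [8, 17), [30, 53).
Complement within [12, 40): [17, 30).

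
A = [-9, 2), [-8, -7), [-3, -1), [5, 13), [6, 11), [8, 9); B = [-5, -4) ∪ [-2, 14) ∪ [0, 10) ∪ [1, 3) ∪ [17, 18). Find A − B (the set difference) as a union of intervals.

[-9, -5) ∪ [-4, -2)

A, merged: [-9, 2), [5, 13).
B, merged: [-5, -4), [-2, 14), [17, 18).
[-9, 2) with B removed leaves [-9, -5), [-4, -2).
[5, 13) lies entirely inside B → drops out.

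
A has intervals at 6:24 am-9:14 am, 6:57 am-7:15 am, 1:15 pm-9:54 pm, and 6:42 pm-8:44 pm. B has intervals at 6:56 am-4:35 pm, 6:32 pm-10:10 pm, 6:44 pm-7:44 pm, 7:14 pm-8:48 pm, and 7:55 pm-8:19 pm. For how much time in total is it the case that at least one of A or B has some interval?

15 h 46 min

First set merges to 6:24 am-9:14 am, 1:15 pm-9:54 pm.
Second set merges to 6:56 am-4:35 pm, 6:32 pm-10:10 pm.
A ∪ B = 6:24 am-10:10 pm.
Total: 15 h 46 min.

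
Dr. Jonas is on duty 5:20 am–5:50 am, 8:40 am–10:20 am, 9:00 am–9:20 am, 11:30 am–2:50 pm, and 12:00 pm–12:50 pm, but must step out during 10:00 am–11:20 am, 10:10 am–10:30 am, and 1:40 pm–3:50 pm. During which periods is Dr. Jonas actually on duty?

A, merged: 5:20 am-5:50 am, 8:40 am-10:20 am, 11:30 am-2:50 pm.
B, merged: 10:00 am-11:20 am, 1:40 pm-3:50 pm.
5:20 am-5:50 am is untouched.
8:40 am-10:20 am with B removed leaves 8:40 am-10:00 am.
11:30 am-2:50 pm with B removed leaves 11:30 am-1:40 pm.

5:20 am-5:50 am, 8:40 am-10:00 am, 11:30 am-1:40 pm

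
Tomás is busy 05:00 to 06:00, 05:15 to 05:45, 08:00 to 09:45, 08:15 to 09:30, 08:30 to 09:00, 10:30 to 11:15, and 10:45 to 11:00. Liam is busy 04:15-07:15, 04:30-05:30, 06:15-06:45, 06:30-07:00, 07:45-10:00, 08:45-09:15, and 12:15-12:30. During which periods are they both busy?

A, merged: 05:00–06:00, 08:00–09:45, 10:30–11:15.
B, merged: 04:15–07:15, 07:45–10:00, 12:15–12:30.
05:00–06:00 meets the second set on 05:00–06:00.
08:00–09:45 meets the second set on 08:00–09:45.
10:30–11:15: no overlap with the second set.

05:00–06:00, 08:00–09:45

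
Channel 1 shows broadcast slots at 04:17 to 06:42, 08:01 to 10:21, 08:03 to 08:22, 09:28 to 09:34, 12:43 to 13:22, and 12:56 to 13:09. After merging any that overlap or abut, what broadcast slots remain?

04:17-06:42, 08:01-10:21, 12:43-13:22

08:01-10:21 is disjoint → start new block.
08:03-08:22 overlaps/touches 08:01-10:21 → extend to 08:01-10:21.
09:28-09:34 overlaps/touches 08:01-10:21 → extend to 08:01-10:21.
12:43-13:22 is disjoint → start new block.
12:56-13:09 overlaps/touches 12:43-13:22 → extend to 12:43-13:22.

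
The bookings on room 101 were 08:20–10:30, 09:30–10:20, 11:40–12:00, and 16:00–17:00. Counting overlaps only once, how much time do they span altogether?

Merged: 08:20–10:30, 11:40–12:00, 16:00–17:00.
Lengths: 2 h 10 min + 20 min + 1 h = 3 h 30 min.

3 h 30 min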